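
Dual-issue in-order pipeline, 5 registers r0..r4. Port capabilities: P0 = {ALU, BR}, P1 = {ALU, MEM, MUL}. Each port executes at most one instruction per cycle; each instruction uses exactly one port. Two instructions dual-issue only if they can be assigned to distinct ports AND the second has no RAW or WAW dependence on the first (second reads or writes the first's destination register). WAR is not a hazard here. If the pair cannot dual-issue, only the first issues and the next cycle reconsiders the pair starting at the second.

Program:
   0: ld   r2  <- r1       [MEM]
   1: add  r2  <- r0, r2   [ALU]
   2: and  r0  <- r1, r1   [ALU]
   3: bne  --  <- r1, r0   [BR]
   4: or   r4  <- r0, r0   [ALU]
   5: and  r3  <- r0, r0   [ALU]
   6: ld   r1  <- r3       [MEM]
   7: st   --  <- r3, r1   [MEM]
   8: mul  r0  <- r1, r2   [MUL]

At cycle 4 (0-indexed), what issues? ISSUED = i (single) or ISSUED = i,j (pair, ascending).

ISSUED = 6

[0] i0  ld.MEM  -- RAW+WAW r2
[1] i1&i2  add.ALU+and.ALU  -- 2-wide
[2] i3&i4  bne.BR+or.ALU  -- 2-wide
[3] i5  and.ALU  -- RAW r3
[4] i6  ld.MEM  -- no-port MEM/MEM
[5] i7  st.MEM  -- no-port MEM/MUL
[6] i8  mul.MUL  -- tail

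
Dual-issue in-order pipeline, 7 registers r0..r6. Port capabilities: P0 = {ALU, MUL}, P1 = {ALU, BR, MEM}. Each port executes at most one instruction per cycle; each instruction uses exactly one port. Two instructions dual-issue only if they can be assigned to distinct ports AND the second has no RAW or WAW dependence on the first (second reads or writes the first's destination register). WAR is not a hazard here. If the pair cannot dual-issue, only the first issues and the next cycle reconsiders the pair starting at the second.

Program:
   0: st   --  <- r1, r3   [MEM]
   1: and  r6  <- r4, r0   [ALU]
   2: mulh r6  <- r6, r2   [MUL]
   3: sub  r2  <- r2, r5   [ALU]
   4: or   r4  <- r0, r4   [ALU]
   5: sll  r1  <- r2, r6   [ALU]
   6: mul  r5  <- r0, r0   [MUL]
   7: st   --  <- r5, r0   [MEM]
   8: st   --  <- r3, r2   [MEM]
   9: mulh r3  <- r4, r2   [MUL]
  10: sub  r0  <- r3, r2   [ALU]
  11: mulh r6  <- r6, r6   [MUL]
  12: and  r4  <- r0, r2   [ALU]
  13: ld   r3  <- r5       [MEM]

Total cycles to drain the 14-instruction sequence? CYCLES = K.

CYCLES = 8

c0: i0&i1 st.MEM+and.ALU  pair
c1: i2&i3 mulh.MUL+sub.ALU  pair
c2: i4&i5 or.ALU+sll.ALU  pair
c3: i6 mul.MUL  RAW r5
c4: i7 st.MEM  no-port MEM/MEM
c5: i8&i9 st.MEM+mulh.MUL  pair
c6: i10&i11 sub.ALU+mulh.MUL  pair
c7: i12&i13 and.ALU+ld.MEM  pair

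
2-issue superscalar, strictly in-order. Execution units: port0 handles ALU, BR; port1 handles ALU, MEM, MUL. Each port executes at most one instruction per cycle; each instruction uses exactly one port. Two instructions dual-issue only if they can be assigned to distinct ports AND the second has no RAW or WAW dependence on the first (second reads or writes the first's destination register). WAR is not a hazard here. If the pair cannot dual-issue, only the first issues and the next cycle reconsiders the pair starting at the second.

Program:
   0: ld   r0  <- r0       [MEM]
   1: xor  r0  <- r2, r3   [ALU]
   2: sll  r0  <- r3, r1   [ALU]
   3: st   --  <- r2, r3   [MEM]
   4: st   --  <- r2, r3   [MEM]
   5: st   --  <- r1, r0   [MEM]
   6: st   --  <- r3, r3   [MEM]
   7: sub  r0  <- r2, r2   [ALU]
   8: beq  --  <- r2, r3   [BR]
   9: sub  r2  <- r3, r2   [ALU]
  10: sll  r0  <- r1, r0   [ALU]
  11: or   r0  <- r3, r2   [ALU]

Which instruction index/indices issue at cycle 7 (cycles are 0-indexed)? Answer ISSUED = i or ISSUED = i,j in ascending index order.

t=0 i0:ld.MEM ; WAW r0
t=1 i1:xor.ALU ; WAW r0
t=2 i2,i3:sll.ALU st.MEM ; 2-wide
t=3 i4:st.MEM ; no-port MEM/MEM
t=4 i5:st.MEM ; no-port MEM/MEM
t=5 i6,i7:st.MEM sub.ALU ; 2-wide
t=6 i8,i9:beq.BR sub.ALU ; 2-wide
t=7 i10:sll.ALU ; WAW r0
t=8 i11:or.ALU ; tail

ISSUED = 10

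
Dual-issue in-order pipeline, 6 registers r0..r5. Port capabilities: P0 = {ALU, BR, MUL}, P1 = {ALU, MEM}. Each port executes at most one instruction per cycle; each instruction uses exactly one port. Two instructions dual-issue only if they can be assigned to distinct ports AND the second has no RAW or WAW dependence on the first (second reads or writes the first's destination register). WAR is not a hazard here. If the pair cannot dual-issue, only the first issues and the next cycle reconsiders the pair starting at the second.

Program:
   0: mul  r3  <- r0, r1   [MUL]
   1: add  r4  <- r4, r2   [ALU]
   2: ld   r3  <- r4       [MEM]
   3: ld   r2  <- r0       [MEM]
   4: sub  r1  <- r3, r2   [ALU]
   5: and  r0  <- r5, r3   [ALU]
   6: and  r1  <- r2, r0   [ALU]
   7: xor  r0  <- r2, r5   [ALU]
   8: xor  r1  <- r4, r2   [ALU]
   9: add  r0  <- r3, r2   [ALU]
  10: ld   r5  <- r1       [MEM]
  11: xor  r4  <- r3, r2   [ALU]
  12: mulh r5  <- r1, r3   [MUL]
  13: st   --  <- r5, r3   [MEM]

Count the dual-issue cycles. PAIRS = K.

[0] i0&i1  mul.MUL+add.ALU  -- pair
[1] i2  ld.MEM  -- no-port MEM/MEM
[2] i3  ld.MEM  -- RAW r2
[3] i4&i5  sub.ALU+and.ALU  -- pair
[4] i6&i7  and.ALU+xor.ALU  -- pair
[5] i8&i9  xor.ALU+add.ALU  -- pair
[6] i10&i11  ld.MEM+xor.ALU  -- pair
[7] i12  mulh.MUL  -- RAW r5
[8] i13  st.MEM  -- tail

PAIRS = 5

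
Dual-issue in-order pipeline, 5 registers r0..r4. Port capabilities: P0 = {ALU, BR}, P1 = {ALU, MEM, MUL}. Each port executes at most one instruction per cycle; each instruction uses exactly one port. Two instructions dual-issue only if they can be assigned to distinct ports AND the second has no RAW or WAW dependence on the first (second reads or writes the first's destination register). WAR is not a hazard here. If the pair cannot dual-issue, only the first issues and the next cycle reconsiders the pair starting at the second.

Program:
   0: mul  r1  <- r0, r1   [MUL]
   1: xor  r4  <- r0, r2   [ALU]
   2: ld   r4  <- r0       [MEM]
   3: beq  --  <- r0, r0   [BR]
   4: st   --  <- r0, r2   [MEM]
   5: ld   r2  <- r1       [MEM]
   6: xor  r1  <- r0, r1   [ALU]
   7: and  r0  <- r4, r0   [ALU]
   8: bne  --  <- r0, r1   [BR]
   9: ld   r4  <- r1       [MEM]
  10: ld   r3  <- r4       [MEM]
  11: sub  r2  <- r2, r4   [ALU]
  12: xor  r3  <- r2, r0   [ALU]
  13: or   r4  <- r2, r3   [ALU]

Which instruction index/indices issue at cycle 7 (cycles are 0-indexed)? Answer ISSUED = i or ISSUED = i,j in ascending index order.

0. mul.MUL;xor.ALU @i0,i1  | dual
1. ld.MEM;beq.BR @i2,i3  | dual
2. st.MEM @i4  | no-port MEM/MEM
3. ld.MEM;xor.ALU @i5,i6  | dual
4. and.ALU @i7  | RAW r0
5. bne.BR;ld.MEM @i8,i9  | dual
6. ld.MEM;sub.ALU @i10,i11  | dual
7. xor.ALU @i12  | RAW r3
8. or.ALU @i13  | tail

ISSUED = 12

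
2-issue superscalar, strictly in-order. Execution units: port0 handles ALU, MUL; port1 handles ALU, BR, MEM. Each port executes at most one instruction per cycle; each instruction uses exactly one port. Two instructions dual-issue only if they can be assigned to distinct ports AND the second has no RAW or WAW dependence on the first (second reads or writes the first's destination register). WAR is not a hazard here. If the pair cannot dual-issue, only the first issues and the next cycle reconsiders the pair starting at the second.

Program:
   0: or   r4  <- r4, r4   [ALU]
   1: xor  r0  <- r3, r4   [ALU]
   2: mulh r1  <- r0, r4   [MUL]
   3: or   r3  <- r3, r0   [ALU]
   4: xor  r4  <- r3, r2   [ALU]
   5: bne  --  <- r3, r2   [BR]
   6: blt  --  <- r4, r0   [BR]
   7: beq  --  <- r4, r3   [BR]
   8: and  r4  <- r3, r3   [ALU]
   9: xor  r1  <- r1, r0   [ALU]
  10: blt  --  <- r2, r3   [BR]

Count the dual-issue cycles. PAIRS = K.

PAIRS = 4

  cy0 -> i0 (or) RAW r4
  cy1 -> i1 (xor) RAW r0
  cy2 -> i2&i3 (mulh or) pair
  cy3 -> i4&i5 (xor bne) pair
  cy4 -> i6 (blt) no-port BR/BR
  cy5 -> i7&i8 (beq and) pair
  cy6 -> i9&i10 (xor blt) pair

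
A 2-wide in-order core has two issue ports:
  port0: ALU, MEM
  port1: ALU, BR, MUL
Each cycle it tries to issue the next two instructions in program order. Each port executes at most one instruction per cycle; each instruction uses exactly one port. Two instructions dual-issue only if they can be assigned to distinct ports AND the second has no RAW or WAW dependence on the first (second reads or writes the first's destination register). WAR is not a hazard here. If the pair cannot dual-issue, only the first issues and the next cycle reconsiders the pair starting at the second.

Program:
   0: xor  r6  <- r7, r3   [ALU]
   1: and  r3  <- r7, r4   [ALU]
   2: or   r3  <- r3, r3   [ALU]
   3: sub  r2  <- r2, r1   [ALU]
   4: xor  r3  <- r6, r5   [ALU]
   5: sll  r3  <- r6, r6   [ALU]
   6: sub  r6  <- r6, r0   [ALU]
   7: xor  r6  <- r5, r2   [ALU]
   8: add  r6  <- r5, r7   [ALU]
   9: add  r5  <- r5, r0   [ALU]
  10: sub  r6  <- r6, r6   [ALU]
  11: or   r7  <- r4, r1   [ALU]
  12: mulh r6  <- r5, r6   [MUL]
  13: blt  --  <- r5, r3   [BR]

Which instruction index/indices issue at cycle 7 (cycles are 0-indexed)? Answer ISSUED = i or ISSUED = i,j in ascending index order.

ISSUED = 12

#0 head=0: xor.ALU and.ALU i0&i1 2-wide
#1 head=2: or.ALU sub.ALU i2&i3 2-wide
#2 head=4: xor.ALU i4 WAW r3
#3 head=5: sll.ALU sub.ALU i5&i6 2-wide
#4 head=7: xor.ALU i7 WAW r6
#5 head=8: add.ALU add.ALU i8&i9 2-wide
#6 head=10: sub.ALU or.ALU i10&i11 2-wide
#7 head=12: mulh.MUL i12 no-port MUL/BR
#8 head=13: blt.BR i13 tail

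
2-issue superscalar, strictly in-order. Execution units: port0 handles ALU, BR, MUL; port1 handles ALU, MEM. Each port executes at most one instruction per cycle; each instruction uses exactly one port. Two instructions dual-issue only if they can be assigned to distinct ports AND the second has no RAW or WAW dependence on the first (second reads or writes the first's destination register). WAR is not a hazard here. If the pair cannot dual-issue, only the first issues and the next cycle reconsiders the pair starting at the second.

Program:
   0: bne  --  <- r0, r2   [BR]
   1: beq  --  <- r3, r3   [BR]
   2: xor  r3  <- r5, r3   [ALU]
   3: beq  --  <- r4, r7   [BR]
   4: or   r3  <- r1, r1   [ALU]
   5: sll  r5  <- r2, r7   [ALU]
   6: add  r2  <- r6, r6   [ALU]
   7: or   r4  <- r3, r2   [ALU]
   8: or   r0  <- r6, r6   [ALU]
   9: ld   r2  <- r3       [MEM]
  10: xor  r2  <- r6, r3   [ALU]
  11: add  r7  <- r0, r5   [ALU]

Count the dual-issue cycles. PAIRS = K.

PAIRS = 5

  cy0 -> i0 (bne) no-port BR/BR
  cy1 -> i1+i2 (beq;xor) pair
  cy2 -> i3+i4 (beq;or) pair
  cy3 -> i5+i6 (sll;add) pair
  cy4 -> i7+i8 (or;or) pair
  cy5 -> i9 (ld) WAW r2
  cy6 -> i10+i11 (xor;add) pair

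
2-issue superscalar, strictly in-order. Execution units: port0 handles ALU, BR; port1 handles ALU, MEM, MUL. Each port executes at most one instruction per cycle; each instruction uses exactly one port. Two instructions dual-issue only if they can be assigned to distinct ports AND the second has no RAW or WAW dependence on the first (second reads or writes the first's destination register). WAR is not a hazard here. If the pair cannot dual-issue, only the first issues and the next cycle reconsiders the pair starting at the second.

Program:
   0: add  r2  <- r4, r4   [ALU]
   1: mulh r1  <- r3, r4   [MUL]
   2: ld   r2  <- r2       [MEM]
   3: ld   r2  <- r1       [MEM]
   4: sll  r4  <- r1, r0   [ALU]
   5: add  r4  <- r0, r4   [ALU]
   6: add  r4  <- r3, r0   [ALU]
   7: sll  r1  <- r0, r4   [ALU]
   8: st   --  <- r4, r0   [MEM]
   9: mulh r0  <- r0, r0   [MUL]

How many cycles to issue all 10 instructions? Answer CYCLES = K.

CYCLES = 7

  cy0 -> i0&i1 (add;mulh) 2-wide
  cy1 -> i2 (ld) no-port MEM/MEM
  cy2 -> i3&i4 (ld;sll) 2-wide
  cy3 -> i5 (add) WAW r4
  cy4 -> i6 (add) RAW r4
  cy5 -> i7&i8 (sll;st) 2-wide
  cy6 -> i9 (mulh) tail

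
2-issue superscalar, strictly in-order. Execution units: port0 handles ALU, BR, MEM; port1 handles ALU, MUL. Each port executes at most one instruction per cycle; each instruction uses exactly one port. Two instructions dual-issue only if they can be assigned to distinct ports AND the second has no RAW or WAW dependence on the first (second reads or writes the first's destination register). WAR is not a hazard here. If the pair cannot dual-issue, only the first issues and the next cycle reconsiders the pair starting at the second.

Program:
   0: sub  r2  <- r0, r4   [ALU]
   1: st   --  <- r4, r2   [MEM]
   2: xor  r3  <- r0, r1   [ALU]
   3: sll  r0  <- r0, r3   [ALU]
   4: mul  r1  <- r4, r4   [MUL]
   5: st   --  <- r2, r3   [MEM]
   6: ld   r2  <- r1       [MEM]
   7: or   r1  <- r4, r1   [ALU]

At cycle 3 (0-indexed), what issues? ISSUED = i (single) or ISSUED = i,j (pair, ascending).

ISSUED = 5

0. sub @i0  | RAW r2
1. st xor @i1+i2  | dual
2. sll mul @i3+i4  | dual
3. st @i5  | no-port MEM/MEM
4. ld or @i6+i7  | dual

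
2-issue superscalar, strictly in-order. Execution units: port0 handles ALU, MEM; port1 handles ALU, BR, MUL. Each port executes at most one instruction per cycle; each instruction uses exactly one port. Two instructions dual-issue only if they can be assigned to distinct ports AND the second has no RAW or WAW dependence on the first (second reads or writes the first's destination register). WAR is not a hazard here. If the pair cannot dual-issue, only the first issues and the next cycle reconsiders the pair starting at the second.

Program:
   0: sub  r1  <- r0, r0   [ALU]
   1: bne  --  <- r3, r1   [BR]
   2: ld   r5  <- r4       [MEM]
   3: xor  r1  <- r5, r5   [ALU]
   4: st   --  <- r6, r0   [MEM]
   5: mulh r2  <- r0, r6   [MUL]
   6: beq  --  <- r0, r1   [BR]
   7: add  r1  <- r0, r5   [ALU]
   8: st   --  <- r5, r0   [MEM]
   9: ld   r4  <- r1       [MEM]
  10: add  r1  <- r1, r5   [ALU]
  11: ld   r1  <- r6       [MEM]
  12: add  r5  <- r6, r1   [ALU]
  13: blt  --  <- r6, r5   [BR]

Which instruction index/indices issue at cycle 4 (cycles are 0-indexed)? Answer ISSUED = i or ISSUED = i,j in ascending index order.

ISSUED = 6,7

  cy0 -> i0 (sub) RAW r1
  cy1 -> i1/i2 (bne/ld) dual
  cy2 -> i3/i4 (xor/st) dual
  cy3 -> i5 (mulh) no-port MUL/BR
  cy4 -> i6/i7 (beq/add) dual
  cy5 -> i8 (st) no-port MEM/MEM
  cy6 -> i9/i10 (ld/add) dual
  cy7 -> i11 (ld) RAW r1
  cy8 -> i12 (add) RAW r5
  cy9 -> i13 (blt) tail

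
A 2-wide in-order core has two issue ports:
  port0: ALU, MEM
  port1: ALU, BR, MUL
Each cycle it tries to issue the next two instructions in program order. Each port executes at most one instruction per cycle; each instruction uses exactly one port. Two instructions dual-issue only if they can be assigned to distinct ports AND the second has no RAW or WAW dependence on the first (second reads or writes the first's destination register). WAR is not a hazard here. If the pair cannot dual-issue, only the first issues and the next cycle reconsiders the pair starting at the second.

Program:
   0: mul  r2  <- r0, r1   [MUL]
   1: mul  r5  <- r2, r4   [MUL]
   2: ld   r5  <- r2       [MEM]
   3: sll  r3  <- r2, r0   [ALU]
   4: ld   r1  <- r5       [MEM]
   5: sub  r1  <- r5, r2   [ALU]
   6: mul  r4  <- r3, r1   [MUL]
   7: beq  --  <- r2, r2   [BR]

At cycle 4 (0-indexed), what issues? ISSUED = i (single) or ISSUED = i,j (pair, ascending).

ISSUED = 5

t=0 i0:mul ; no-port MUL/MUL
t=1 i1:mul ; WAW r5
t=2 i2&i3:ld;sll ; pair
t=3 i4:ld ; WAW r1
t=4 i5:sub ; RAW r1
t=5 i6:mul ; no-port MUL/BR
t=6 i7:beq ; tail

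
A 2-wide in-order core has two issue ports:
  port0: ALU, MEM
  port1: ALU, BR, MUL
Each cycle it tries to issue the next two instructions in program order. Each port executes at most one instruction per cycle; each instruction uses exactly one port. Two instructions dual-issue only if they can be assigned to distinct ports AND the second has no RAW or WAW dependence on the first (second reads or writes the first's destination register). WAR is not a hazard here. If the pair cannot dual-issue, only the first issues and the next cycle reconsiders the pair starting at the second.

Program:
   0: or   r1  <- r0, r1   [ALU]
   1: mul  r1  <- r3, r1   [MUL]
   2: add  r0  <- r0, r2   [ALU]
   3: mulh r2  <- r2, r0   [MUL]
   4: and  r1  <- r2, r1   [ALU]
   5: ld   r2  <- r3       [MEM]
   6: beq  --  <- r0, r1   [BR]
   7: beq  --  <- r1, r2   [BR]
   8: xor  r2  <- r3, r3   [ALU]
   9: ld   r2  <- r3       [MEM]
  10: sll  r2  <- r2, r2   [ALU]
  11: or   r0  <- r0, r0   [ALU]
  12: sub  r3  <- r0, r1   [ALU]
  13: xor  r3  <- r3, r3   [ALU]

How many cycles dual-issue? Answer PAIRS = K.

  cy0 -> i0 (or.ALU) RAW+WAW r1
  cy1 -> i1&i2 (mul.MUL+add.ALU) dual
  cy2 -> i3 (mulh.MUL) RAW r2
  cy3 -> i4&i5 (and.ALU+ld.MEM) dual
  cy4 -> i6 (beq.BR) no-port BR/BR
  cy5 -> i7&i8 (beq.BR+xor.ALU) dual
  cy6 -> i9 (ld.MEM) RAW+WAW r2
  cy7 -> i10&i11 (sll.ALU+or.ALU) dual
  cy8 -> i12 (sub.ALU) RAW+WAW r3
  cy9 -> i13 (xor.ALU) tail

PAIRS = 4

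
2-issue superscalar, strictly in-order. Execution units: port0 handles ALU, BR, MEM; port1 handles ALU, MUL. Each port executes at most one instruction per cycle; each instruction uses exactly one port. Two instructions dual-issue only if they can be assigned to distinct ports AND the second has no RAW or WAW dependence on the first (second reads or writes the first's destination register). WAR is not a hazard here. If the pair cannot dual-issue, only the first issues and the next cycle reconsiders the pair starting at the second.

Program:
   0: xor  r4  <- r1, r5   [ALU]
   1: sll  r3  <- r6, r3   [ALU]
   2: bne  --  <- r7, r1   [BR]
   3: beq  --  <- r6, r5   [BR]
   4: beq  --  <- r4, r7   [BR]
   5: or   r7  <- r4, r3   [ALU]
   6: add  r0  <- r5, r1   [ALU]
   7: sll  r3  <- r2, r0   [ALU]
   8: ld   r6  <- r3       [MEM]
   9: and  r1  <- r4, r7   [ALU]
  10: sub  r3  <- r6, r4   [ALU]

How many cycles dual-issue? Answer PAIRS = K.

PAIRS = 3

c0: i0/i1 xor.ALU sll.ALU  dual
c1: i2 bne.BR  no-port BR/BR
c2: i3 beq.BR  no-port BR/BR
c3: i4/i5 beq.BR or.ALU  dual
c4: i6 add.ALU  RAW r0
c5: i7 sll.ALU  RAW r3
c6: i8/i9 ld.MEM and.ALU  dual
c7: i10 sub.ALU  tail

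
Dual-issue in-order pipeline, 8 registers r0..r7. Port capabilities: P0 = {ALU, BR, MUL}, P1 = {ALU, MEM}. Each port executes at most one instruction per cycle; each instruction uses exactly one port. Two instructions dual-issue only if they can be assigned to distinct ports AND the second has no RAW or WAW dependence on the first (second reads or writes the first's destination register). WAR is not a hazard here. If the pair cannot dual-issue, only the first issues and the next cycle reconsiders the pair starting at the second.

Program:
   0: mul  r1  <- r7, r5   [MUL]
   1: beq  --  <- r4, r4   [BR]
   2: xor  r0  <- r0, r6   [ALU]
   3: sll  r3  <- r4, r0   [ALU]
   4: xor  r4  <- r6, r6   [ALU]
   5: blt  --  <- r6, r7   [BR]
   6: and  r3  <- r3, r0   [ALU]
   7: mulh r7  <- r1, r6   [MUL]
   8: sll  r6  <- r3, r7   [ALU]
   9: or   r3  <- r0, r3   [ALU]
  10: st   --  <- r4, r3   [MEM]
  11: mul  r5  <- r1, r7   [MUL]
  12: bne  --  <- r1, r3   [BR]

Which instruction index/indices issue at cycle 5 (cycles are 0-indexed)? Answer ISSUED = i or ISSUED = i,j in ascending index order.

ISSUED = 8,9

t=0 i0:mul.MUL ; no-port MUL/BR
t=1 i1+i2:beq.BR+xor.ALU ; 2-wide
t=2 i3+i4:sll.ALU+xor.ALU ; 2-wide
t=3 i5+i6:blt.BR+and.ALU ; 2-wide
t=4 i7:mulh.MUL ; RAW r7
t=5 i8+i9:sll.ALU+or.ALU ; 2-wide
t=6 i10+i11:st.MEM+mul.MUL ; 2-wide
t=7 i12:bne.BR ; tail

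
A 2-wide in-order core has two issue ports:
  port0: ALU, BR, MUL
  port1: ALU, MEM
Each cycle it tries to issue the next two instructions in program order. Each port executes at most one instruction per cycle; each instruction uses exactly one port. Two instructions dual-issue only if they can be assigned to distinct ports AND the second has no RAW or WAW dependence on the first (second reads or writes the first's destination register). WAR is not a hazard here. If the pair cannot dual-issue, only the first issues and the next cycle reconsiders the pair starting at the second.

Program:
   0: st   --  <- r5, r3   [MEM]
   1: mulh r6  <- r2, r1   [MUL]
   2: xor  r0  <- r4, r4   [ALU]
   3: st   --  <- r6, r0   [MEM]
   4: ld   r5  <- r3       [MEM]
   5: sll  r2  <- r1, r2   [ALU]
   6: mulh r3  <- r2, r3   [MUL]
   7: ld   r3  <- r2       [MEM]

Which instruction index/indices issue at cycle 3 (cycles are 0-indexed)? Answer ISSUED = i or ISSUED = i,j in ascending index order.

  cy0 -> i0&i1 (st.MEM+mulh.MUL) pair
  cy1 -> i2 (xor.ALU) RAW r0
  cy2 -> i3 (st.MEM) no-port MEM/MEM
  cy3 -> i4&i5 (ld.MEM+sll.ALU) pair
  cy4 -> i6 (mulh.MUL) WAW r3
  cy5 -> i7 (ld.MEM) tail

ISSUED = 4,5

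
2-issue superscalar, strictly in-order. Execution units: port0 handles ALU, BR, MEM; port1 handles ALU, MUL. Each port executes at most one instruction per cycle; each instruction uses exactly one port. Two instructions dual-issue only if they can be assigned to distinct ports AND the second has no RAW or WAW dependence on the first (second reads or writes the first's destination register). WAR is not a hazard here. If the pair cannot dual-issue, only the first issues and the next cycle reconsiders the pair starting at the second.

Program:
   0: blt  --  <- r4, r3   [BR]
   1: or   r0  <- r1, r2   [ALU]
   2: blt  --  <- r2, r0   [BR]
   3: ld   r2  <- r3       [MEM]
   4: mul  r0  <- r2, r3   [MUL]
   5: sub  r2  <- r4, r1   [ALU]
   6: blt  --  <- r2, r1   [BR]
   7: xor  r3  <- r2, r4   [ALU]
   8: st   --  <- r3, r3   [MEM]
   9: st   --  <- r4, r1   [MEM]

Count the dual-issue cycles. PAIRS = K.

PAIRS = 3

t=0 i0,i1:blt.BR+or.ALU ; pair
t=1 i2:blt.BR ; no-port BR/MEM
t=2 i3:ld.MEM ; RAW r2
t=3 i4,i5:mul.MUL+sub.ALU ; pair
t=4 i6,i7:blt.BR+xor.ALU ; pair
t=5 i8:st.MEM ; no-port MEM/MEM
t=6 i9:st.MEM ; tail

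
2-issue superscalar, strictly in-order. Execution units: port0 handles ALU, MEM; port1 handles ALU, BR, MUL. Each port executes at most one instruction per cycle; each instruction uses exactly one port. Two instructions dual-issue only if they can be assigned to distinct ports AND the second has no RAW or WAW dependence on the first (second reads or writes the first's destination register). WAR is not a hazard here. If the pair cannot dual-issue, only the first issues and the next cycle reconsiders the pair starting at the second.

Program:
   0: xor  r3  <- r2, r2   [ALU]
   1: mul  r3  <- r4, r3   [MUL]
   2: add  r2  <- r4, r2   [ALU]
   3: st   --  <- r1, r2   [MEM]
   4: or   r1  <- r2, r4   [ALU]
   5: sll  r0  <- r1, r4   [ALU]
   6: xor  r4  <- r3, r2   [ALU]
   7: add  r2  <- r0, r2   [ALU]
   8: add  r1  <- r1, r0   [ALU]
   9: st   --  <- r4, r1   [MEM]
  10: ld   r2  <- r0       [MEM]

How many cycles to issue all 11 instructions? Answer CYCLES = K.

CYCLES = 7

t=0 i0:xor.ALU ; RAW+WAW r3
t=1 i1/i2:mul.MUL+add.ALU ; pair
t=2 i3/i4:st.MEM+or.ALU ; pair
t=3 i5/i6:sll.ALU+xor.ALU ; pair
t=4 i7/i8:add.ALU+add.ALU ; pair
t=5 i9:st.MEM ; no-port MEM/MEM
t=6 i10:ld.MEM ; tail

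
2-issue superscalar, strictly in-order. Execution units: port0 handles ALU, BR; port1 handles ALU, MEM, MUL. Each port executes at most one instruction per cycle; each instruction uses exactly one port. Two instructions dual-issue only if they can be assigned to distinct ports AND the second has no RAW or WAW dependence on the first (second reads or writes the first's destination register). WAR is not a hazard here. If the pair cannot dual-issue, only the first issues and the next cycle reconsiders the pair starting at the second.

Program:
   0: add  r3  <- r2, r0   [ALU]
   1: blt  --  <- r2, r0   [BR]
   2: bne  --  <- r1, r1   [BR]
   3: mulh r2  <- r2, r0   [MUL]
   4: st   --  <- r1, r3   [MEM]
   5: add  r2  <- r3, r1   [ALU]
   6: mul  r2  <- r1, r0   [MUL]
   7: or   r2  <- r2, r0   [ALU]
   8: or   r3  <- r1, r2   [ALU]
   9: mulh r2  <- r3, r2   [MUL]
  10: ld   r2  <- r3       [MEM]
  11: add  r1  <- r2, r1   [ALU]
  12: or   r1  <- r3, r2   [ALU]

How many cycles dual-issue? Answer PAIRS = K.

c0: i0+i1 add.ALU+blt.BR  dual
c1: i2+i3 bne.BR+mulh.MUL  dual
c2: i4+i5 st.MEM+add.ALU  dual
c3: i6 mul.MUL  RAW+WAW r2
c4: i7 or.ALU  RAW r2
c5: i8 or.ALU  RAW r3
c6: i9 mulh.MUL  no-port MUL/MEM
c7: i10 ld.MEM  RAW r2
c8: i11 add.ALU  WAW r1
c9: i12 or.ALU  tail

PAIRS = 3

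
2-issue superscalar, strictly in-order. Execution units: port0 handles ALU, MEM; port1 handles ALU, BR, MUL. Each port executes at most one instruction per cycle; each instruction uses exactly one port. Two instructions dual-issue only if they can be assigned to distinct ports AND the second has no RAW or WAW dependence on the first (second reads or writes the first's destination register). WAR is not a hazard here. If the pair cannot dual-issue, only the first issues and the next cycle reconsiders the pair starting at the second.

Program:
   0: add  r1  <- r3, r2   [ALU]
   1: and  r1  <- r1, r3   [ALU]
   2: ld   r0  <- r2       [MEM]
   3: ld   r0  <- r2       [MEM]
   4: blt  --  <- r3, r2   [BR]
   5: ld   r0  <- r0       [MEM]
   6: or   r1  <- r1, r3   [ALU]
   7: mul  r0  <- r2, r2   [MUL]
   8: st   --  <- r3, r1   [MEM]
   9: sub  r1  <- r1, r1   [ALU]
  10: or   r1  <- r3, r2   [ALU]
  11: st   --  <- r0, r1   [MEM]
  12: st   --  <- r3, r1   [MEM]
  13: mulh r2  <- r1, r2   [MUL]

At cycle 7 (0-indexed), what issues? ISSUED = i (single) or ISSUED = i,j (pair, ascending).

ISSUED = 11

t=0 i0:add.ALU ; RAW+WAW r1
t=1 i1+i2:and.ALU ld.MEM ; 2-wide
t=2 i3+i4:ld.MEM blt.BR ; 2-wide
t=3 i5+i6:ld.MEM or.ALU ; 2-wide
t=4 i7+i8:mul.MUL st.MEM ; 2-wide
t=5 i9:sub.ALU ; WAW r1
t=6 i10:or.ALU ; RAW r1
t=7 i11:st.MEM ; no-port MEM/MEM
t=8 i12+i13:st.MEM mulh.MUL ; 2-wide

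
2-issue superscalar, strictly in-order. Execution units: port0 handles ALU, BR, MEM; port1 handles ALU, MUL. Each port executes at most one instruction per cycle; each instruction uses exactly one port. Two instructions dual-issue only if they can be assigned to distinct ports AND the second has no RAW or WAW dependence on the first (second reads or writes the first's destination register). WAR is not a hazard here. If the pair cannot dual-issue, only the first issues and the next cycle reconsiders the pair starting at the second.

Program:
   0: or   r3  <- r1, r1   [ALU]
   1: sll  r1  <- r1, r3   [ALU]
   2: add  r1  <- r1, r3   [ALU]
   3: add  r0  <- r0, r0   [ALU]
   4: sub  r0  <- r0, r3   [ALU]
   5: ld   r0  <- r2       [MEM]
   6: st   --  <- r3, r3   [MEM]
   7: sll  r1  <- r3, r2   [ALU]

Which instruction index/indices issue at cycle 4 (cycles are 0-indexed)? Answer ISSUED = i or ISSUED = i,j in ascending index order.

  cy0 -> i0 (or) RAW r3
  cy1 -> i1 (sll) RAW+WAW r1
  cy2 -> i2,i3 (add add) dual
  cy3 -> i4 (sub) WAW r0
  cy4 -> i5 (ld) no-port MEM/MEM
  cy5 -> i6,i7 (st sll) dual

ISSUED = 5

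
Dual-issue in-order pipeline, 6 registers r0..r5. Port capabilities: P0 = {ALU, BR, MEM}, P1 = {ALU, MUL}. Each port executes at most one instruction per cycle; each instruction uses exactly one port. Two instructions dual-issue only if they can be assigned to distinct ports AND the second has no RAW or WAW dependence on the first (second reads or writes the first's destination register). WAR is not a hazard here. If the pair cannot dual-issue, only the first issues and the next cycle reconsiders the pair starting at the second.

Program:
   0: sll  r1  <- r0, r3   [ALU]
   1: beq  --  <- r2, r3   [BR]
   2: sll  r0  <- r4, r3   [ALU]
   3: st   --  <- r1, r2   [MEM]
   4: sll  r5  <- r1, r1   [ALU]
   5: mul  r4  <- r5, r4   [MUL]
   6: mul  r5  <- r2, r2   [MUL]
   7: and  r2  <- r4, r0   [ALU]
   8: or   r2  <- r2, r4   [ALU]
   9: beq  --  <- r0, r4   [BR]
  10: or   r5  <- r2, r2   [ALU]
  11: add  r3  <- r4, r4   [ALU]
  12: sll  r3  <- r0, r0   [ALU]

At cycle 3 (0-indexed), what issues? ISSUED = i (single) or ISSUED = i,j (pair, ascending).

#0 head=0: sll/beq i0+i1 dual
#1 head=2: sll/st i2+i3 dual
#2 head=4: sll i4 RAW r5
#3 head=5: mul i5 no-port MUL/MUL
#4 head=6: mul/and i6+i7 dual
#5 head=8: or/beq i8+i9 dual
#6 head=10: or/add i10+i11 dual
#7 head=12: sll i12 tail

ISSUED = 5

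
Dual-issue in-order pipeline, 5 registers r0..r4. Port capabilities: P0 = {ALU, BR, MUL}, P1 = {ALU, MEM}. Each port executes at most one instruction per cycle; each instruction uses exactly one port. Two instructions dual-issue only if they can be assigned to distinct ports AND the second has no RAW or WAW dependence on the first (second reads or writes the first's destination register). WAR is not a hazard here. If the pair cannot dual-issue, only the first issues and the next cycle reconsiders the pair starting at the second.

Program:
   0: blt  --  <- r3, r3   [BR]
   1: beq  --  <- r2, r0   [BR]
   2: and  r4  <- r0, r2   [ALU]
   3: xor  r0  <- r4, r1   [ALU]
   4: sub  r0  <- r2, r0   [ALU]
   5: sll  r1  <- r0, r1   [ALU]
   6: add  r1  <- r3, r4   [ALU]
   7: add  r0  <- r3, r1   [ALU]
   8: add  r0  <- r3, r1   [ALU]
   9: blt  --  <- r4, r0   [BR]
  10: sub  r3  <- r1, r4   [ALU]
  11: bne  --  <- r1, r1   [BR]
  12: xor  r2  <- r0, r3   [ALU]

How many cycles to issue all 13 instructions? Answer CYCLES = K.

  cy0 -> i0 (blt.BR) no-port BR/BR
  cy1 -> i1+i2 (beq.BR and.ALU) dual
  cy2 -> i3 (xor.ALU) RAW+WAW r0
  cy3 -> i4 (sub.ALU) RAW r0
  cy4 -> i5 (sll.ALU) WAW r1
  cy5 -> i6 (add.ALU) RAW r1
  cy6 -> i7 (add.ALU) WAW r0
  cy7 -> i8 (add.ALU) RAW r0
  cy8 -> i9+i10 (blt.BR sub.ALU) dual
  cy9 -> i11+i12 (bne.BR xor.ALU) dual

CYCLES = 10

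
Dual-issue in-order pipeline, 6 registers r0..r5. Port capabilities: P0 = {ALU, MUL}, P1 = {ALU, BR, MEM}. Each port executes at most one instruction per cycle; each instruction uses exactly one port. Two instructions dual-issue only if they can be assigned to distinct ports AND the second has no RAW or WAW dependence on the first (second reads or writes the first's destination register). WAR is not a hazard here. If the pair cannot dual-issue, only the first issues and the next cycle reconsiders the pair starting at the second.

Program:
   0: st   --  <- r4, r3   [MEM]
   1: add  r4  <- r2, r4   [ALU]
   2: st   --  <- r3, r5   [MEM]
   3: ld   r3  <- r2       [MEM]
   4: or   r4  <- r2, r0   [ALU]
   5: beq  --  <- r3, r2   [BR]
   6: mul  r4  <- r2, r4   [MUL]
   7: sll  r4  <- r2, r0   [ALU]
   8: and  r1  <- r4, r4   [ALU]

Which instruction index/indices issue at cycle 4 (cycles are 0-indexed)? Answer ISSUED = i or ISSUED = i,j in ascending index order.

ISSUED = 7

0. st+add @i0&i1  | pair
1. st @i2  | no-port MEM/MEM
2. ld+or @i3&i4  | pair
3. beq+mul @i5&i6  | pair
4. sll @i7  | RAW r4
5. and @i8  | tail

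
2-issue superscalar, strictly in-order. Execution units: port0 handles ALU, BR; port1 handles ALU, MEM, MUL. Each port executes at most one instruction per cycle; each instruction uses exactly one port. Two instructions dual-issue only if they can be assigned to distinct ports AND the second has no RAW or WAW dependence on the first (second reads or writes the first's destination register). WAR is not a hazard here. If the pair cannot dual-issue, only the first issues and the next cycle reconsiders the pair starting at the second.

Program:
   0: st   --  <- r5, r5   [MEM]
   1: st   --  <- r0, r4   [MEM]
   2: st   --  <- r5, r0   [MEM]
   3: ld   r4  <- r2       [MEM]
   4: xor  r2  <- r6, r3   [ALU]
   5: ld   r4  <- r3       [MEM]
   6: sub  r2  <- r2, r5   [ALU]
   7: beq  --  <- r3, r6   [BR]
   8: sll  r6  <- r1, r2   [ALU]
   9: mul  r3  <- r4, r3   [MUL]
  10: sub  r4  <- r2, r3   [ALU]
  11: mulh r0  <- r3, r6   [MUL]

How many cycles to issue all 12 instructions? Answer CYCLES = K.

CYCLES = 8

#0 head=0: st i0 no-port MEM/MEM
#1 head=1: st i1 no-port MEM/MEM
#2 head=2: st i2 no-port MEM/MEM
#3 head=3: ld xor i3+i4 2-wide
#4 head=5: ld sub i5+i6 2-wide
#5 head=7: beq sll i7+i8 2-wide
#6 head=9: mul i9 RAW r3
#7 head=10: sub mulh i10+i11 2-wide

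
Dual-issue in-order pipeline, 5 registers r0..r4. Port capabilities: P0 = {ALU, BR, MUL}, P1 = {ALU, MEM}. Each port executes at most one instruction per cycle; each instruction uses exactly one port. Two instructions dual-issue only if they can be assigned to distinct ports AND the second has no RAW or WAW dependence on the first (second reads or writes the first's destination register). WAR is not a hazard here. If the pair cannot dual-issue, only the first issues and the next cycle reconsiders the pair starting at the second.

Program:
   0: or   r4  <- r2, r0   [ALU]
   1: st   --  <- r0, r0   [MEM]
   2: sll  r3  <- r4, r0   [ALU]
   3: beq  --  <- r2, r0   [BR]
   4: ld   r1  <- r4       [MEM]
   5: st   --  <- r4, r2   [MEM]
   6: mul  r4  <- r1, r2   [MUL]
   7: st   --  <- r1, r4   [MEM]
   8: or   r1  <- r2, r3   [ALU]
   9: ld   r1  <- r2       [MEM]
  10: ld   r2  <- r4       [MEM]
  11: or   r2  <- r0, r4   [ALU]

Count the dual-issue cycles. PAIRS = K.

PAIRS = 4

t=0 i0&i1:or/st ; pair
t=1 i2&i3:sll/beq ; pair
t=2 i4:ld ; no-port MEM/MEM
t=3 i5&i6:st/mul ; pair
t=4 i7&i8:st/or ; pair
t=5 i9:ld ; no-port MEM/MEM
t=6 i10:ld ; WAW r2
t=7 i11:or ; tail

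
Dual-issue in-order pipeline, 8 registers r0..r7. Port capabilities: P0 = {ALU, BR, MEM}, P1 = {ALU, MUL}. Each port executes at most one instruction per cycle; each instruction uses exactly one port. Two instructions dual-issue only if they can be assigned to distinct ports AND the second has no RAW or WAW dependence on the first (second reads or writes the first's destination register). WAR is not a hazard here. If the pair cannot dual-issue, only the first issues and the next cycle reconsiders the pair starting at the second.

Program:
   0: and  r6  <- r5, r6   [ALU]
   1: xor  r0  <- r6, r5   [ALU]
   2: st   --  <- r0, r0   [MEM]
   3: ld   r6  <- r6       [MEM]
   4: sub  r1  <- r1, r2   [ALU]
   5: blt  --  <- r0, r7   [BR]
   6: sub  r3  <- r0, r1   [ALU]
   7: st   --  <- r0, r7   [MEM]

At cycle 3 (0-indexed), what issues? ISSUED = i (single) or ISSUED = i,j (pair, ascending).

ISSUED = 3,4

[0] i0  and.ALU  -- RAW r6
[1] i1  xor.ALU  -- RAW r0
[2] i2  st.MEM  -- no-port MEM/MEM
[3] i3/i4  ld.MEM+sub.ALU  -- 2-wide
[4] i5/i6  blt.BR+sub.ALU  -- 2-wide
[5] i7  st.MEM  -- tail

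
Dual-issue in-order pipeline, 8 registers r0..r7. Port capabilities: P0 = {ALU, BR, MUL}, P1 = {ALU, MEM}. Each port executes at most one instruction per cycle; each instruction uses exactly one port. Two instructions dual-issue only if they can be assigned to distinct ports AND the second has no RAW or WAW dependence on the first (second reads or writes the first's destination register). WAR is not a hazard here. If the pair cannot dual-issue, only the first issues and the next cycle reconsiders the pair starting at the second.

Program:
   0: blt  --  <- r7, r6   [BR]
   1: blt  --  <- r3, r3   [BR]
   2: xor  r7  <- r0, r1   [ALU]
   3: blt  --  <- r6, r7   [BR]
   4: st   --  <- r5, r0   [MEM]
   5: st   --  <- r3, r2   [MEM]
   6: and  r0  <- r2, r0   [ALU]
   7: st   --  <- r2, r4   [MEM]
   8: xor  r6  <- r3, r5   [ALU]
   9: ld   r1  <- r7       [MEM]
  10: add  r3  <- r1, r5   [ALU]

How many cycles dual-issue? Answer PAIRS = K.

  cy0 -> i0 (blt.BR) no-port BR/BR
  cy1 -> i1+i2 (blt.BR;xor.ALU) 2-wide
  cy2 -> i3+i4 (blt.BR;st.MEM) 2-wide
  cy3 -> i5+i6 (st.MEM;and.ALU) 2-wide
  cy4 -> i7+i8 (st.MEM;xor.ALU) 2-wide
  cy5 -> i9 (ld.MEM) RAW r1
  cy6 -> i10 (add.ALU) tail

PAIRS = 4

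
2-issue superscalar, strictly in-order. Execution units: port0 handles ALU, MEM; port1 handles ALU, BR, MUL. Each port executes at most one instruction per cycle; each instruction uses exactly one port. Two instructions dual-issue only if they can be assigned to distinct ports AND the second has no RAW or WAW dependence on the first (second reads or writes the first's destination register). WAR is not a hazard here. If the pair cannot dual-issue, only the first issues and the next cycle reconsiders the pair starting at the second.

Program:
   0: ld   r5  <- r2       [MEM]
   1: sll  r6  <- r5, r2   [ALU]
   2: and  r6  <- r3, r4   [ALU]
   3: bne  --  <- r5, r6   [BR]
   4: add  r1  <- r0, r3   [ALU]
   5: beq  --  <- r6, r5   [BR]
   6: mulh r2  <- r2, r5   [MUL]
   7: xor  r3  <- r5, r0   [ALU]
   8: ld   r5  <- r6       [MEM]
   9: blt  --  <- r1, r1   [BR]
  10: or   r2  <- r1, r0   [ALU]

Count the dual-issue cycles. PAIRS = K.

  cy0 -> i0 (ld.MEM) RAW r5
  cy1 -> i1 (sll.ALU) WAW r6
  cy2 -> i2 (and.ALU) RAW r6
  cy3 -> i3+i4 (bne.BR;add.ALU) 2-wide
  cy4 -> i5 (beq.BR) no-port BR/MUL
  cy5 -> i6+i7 (mulh.MUL;xor.ALU) 2-wide
  cy6 -> i8+i9 (ld.MEM;blt.BR) 2-wide
  cy7 -> i10 (or.ALU) tail

PAIRS = 3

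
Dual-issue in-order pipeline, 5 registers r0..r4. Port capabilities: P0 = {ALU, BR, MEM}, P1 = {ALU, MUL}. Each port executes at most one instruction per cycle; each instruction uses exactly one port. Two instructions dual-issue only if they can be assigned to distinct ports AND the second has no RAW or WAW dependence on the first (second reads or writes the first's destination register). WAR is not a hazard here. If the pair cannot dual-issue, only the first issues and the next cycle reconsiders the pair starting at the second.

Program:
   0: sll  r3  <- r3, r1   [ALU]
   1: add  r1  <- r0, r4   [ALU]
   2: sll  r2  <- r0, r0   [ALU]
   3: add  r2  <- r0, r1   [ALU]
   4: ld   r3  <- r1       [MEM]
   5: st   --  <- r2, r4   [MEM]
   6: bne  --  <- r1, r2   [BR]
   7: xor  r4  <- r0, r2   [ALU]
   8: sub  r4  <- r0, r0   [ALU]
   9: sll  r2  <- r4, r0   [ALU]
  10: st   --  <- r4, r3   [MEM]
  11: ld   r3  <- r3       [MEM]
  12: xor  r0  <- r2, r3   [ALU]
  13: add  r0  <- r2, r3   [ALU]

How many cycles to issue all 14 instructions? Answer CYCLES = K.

  cy0 -> i0+i1 (sll.ALU/add.ALU) 2-wide
  cy1 -> i2 (sll.ALU) WAW r2
  cy2 -> i3+i4 (add.ALU/ld.MEM) 2-wide
  cy3 -> i5 (st.MEM) no-port MEM/BR
  cy4 -> i6+i7 (bne.BR/xor.ALU) 2-wide
  cy5 -> i8 (sub.ALU) RAW r4
  cy6 -> i9+i10 (sll.ALU/st.MEM) 2-wide
  cy7 -> i11 (ld.MEM) RAW r3
  cy8 -> i12 (xor.ALU) WAW r0
  cy9 -> i13 (add.ALU) tail

CYCLES = 10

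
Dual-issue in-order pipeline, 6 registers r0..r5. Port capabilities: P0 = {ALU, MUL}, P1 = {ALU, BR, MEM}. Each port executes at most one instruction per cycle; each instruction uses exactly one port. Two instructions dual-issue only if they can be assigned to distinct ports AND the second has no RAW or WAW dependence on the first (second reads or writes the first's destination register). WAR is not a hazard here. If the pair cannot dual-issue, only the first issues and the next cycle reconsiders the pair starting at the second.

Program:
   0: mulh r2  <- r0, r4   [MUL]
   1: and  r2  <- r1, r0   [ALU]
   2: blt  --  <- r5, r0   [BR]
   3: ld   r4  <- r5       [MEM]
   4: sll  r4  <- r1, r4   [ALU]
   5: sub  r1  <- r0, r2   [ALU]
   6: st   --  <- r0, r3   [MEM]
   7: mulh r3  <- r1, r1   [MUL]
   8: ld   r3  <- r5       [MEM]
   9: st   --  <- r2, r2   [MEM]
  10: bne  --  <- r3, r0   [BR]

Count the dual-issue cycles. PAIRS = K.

PAIRS = 3

t=0 i0:mulh.MUL ; WAW r2
t=1 i1,i2:and.ALU+blt.BR ; 2-wide
t=2 i3:ld.MEM ; RAW+WAW r4
t=3 i4,i5:sll.ALU+sub.ALU ; 2-wide
t=4 i6,i7:st.MEM+mulh.MUL ; 2-wide
t=5 i8:ld.MEM ; no-port MEM/MEM
t=6 i9:st.MEM ; no-port MEM/BR
t=7 i10:bne.BR ; tail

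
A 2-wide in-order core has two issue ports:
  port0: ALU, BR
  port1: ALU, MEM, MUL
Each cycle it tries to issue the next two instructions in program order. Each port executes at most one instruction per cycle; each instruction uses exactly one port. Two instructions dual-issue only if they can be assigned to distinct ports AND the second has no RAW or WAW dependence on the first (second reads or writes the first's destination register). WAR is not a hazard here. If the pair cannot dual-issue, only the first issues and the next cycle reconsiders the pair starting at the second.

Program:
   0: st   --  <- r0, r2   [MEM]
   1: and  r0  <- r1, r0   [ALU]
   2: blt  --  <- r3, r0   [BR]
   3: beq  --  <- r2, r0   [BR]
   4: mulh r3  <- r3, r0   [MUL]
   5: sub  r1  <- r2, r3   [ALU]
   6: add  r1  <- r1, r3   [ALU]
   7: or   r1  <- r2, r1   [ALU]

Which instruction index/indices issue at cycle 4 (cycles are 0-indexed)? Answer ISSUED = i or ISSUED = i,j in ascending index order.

t=0 i0+i1:st.MEM+and.ALU ; pair
t=1 i2:blt.BR ; no-port BR/BR
t=2 i3+i4:beq.BR+mulh.MUL ; pair
t=3 i5:sub.ALU ; RAW+WAW r1
t=4 i6:add.ALU ; RAW+WAW r1
t=5 i7:or.ALU ; tail

ISSUED = 6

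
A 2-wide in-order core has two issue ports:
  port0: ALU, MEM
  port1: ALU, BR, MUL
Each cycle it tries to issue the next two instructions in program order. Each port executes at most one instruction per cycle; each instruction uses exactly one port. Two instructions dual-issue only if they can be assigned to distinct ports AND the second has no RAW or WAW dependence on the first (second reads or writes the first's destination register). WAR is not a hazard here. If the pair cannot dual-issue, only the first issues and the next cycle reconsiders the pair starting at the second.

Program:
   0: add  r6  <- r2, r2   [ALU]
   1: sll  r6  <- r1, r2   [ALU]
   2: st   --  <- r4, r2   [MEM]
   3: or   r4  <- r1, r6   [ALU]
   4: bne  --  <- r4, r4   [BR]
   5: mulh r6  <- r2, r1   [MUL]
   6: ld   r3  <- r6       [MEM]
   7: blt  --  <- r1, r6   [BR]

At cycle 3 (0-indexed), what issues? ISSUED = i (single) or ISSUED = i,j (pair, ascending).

0. add.ALU @i0  | WAW r6
1. sll.ALU;st.MEM @i1/i2  | dual
2. or.ALU @i3  | RAW r4
3. bne.BR @i4  | no-port BR/MUL
4. mulh.MUL @i5  | RAW r6
5. ld.MEM;blt.BR @i6/i7  | dual

ISSUED = 4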